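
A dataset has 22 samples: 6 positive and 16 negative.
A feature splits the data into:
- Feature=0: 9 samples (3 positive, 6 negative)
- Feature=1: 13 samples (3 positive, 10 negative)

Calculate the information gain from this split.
0.0092 bits

Information Gain = H(Y) - H(Y|Feature)

Before split:
P(positive) = 6/22 = 0.2727
H(Y) = 0.8454 bits

After split:
Feature=0: H = 0.9183 bits (weight = 9/22)
Feature=1: H = 0.7793 bits (weight = 13/22)
H(Y|Feature) = (9/22)×0.9183 + (13/22)×0.7793 = 0.8362 bits

Information Gain = 0.8454 - 0.8362 = 0.0092 bits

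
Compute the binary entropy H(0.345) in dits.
0.2798 dits

The binary entropy function is:
H(p) = -p log(p) - (1-p) log(1-p)

H(0.345) = -0.345 × log_10(0.345) - 0.655 × log_10(0.655)
H(0.345) = 0.2798 dits

Note: Binary entropy is maximized at p=0.5 (H=1 bit) and minimized at p=0 or p=1 (H=0).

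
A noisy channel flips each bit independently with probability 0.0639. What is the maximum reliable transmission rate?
0.6573 bits

For a binary symmetric channel (BSC) with error probability p:
Capacity C = 1 - H(p) bits per symbol

where H(p) = -p log₂(p) - (1-p) log₂(1-p) is the binary entropy function.

H(0.0639) = 0.3427 bits
C = 1 - 0.3427 = 0.6573 bits per symbol

This means we can reliably transmit up to 0.6573 bits of information per channel use.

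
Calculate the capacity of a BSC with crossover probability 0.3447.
0.0708 bits

For a binary symmetric channel (BSC) with error probability p:
Capacity C = 1 - H(p) bits per symbol

where H(p) = -p log₂(p) - (1-p) log₂(1-p) is the binary entropy function.

H(0.3447) = 0.9292 bits
C = 1 - 0.9292 = 0.0708 bits per symbol

This means we can reliably transmit up to 0.0708 bits of information per channel use.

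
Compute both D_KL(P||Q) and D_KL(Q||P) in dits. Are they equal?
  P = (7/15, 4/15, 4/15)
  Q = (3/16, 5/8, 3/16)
D_KL(P||Q) = 0.1270, D_KL(Q||P) = 0.1283

KL divergence is not symmetric: D_KL(P||Q) ≠ D_KL(Q||P) in general.

D_KL(P||Q) = 0.1270 dits
D_KL(Q||P) = 0.1283 dits

No, they are not equal!

This asymmetry is why KL divergence is not a true distance metric.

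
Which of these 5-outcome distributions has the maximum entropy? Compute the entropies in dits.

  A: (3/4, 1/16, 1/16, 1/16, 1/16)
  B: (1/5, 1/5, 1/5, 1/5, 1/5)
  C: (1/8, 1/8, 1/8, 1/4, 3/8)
B

For a discrete distribution over n outcomes, entropy is maximized by the uniform distribution.

Computing entropies:
H(A) = 0.3947 dits
H(B) = 0.6990 dits
H(C) = 0.6489 dits

The uniform distribution (where all probabilities equal 1/5) achieves the maximum entropy of log_10(5) = 0.6990 dits.

Distribution B has the highest entropy.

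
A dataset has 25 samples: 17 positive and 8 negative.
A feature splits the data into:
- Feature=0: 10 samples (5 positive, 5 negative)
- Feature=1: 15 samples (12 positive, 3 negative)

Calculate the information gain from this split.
0.0712 bits

Information Gain = H(Y) - H(Y|Feature)

Before split:
P(positive) = 17/25 = 0.6800
H(Y) = 0.9044 bits

After split:
Feature=0: H = 1.0000 bits (weight = 10/25)
Feature=1: H = 0.7219 bits (weight = 15/25)
H(Y|Feature) = (10/25)×1.0000 + (15/25)×0.7219 = 0.8332 bits

Information Gain = 0.9044 - 0.8332 = 0.0712 bits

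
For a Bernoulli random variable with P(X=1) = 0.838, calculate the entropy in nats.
0.4430 nats

The binary entropy function is:
H(p) = -p log(p) - (1-p) log(1-p)

H(0.838) = -0.838 × log_e(0.838) - 0.162 × log_e(0.162)
H(0.838) = 0.4430 nats

Note: Binary entropy is maximized at p=0.5 (H=1 bit) and minimized at p=0 or p=1 (H=0).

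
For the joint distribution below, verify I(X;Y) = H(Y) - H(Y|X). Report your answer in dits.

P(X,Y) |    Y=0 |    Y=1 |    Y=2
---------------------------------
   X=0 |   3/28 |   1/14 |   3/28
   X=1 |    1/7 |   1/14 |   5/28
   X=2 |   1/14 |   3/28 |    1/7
I(X;Y) = 0.0075 dits

Mutual information has multiple equivalent forms:
- I(X;Y) = H(X) - H(X|Y)
- I(X;Y) = H(Y) - H(Y|X)
- I(X;Y) = H(X) + H(Y) - H(X,Y)

Computing all quantities:
H(X) = 0.4733, H(Y) = 0.4667, H(X,Y) = 0.9325
H(X|Y) = 0.4658, H(Y|X) = 0.4592

Verification:
H(X) - H(X|Y) = 0.4733 - 0.4658 = 0.0075
H(Y) - H(Y|X) = 0.4667 - 0.4592 = 0.0075
H(X) + H(Y) - H(X,Y) = 0.4733 + 0.4667 - 0.9325 = 0.0075

All forms give I(X;Y) = 0.0075 dits. ✓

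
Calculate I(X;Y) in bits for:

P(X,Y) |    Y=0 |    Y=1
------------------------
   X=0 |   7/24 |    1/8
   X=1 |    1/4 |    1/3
0.0531 bits

Mutual information: I(X;Y) = H(X) + H(Y) - H(X,Y)

Marginals:
P(X) = (5/12, 7/12), H(X) = 0.9799 bits
P(Y) = (13/24, 11/24), H(Y) = 0.9950 bits

Joint entropy: H(X,Y) = 1.9218 bits

I(X;Y) = 0.9799 + 0.9950 - 1.9218 = 0.0531 bits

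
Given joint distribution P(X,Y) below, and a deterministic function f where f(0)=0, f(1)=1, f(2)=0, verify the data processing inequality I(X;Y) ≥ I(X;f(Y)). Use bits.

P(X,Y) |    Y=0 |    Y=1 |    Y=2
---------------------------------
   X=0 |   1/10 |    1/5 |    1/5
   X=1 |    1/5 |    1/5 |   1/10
I(X;Y) = 0.0490, I(X;f(Y)) = 0.0000, inequality holds: 0.0490 ≥ 0.0000

Data Processing Inequality: For any Markov chain X → Y → Z, we have I(X;Y) ≥ I(X;Z).

Here Z = f(Y) is a deterministic function of Y, forming X → Y → Z.

Original I(X;Y) = 0.0490 bits

After applying f:
P(X,Z) where Z=f(Y):
- P(X,Z=0) = P(X,Y=0) + P(X,Y=2)
- P(X,Z=1) = P(X,Y=1)

I(X;Z) = I(X;f(Y)) = 0.0000 bits

Verification: 0.0490 ≥ 0.0000 ✓

Information cannot be created by processing; the function f can only lose information about X.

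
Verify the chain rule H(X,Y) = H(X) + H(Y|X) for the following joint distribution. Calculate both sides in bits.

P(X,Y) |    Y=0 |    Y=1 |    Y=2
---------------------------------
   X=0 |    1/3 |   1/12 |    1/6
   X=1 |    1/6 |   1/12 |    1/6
H(X,Y) = 2.4183, H(X) = 0.9799, H(Y|X) = 1.4384 (all in bits)

Chain rule: H(X,Y) = H(X) + H(Y|X)

Left side — joint entropy directly:
H(X,Y) = -Σ p(x,y) log p(x,y) = 2.4183 bits

Right side — compute H(Y|X) from the conditional distributions:
P(X) = (7/12, 5/12), so H(X) = 0.9799 bits
H(Y|X) = Σ_x P(X=x) · H(Y|X=x):
  P(Y|X=0) = (4/7, 1/7, 2/7), H(Y|X=0) = 1.3788, weight P(X=0) = 7/12
  P(Y|X=1) = (2/5, 1/5, 2/5), H(Y|X=1) = 1.5219, weight P(X=1) = 5/12
H(Y|X) = 1.4384 bits

H(X) + H(Y|X) = 0.9799 + 1.4384 = 2.4183 bits

Both sides equal 2.4183 bits. ✓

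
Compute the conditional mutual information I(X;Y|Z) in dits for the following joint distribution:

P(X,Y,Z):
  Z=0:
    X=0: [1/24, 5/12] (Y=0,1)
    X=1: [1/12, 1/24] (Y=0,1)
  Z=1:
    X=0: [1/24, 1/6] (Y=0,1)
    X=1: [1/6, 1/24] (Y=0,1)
0.0713 dits

Conditional mutual information: I(X;Y|Z) = H(X|Z) + H(Y|Z) - H(X,Y|Z)

H(Z) = 0.2950
H(X,Z) = 0.5520 → H(X|Z) = 0.2571
H(Y,Z) = 0.5520 → H(Y|Z) = 0.2571
H(X,Y,Z) = 0.7378 → H(X,Y|Z) = 0.4428

I(X;Y|Z) = 0.2571 + 0.2571 - 0.4428 = 0.0713 dits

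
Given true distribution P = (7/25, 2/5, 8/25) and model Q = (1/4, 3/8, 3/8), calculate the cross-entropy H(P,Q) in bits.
1.5788 bits

Cross-entropy: H(P,Q) = -Σ p(x) log q(x)

Alternatively: H(P,Q) = H(P) + D_KL(P||Q)
H(P) = 1.5690 bits
D_KL(P||Q) = 0.0098 bits

H(P,Q) = 1.5690 + 0.0098 = 1.5788 bits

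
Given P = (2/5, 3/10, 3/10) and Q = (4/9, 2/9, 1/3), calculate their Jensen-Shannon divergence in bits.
0.0057 bits

Jensen-Shannon divergence is:
JSD(P||Q) = 0.5 × D_KL(P||M) + 0.5 × D_KL(Q||M)
where M = 0.5 × (P + Q) is the mixture distribution.

M = 0.5 × (2/5, 3/10, 3/10) + 0.5 × (4/9, 2/9, 1/3) = (0.422222, 0.261111, 0.316667)

D_KL(P||M) = 0.0055 bits
D_KL(Q||M) = 0.0059 bits

JSD(P||Q) = 0.5 × 0.0055 + 0.5 × 0.0059 = 0.0057 bits

Unlike KL divergence, JSD is symmetric and bounded: 0 ≤ JSD ≤ log(2).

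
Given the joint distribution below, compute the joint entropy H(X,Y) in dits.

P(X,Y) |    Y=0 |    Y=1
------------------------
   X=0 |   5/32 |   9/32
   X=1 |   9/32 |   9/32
0.5908 dits

Joint entropy is H(X,Y) = -Σ_{x,y} p(x,y) log p(x,y).

Summing over all non-zero entries:
H(X,Y) = -[5/32·log_10(5/32) + 9/32·log_10(9/32) + 9/32·log_10(9/32) + 9/32·log_10(9/32)]
H(X,Y) = 0.5908 dits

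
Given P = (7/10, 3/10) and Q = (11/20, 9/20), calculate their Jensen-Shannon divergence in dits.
0.0052 dits

Jensen-Shannon divergence is:
JSD(P||Q) = 0.5 × D_KL(P||M) + 0.5 × D_KL(Q||M)
where M = 0.5 × (P + Q) is the mixture distribution.

M = 0.5 × (7/10, 3/10) + 0.5 × (11/20, 9/20) = (5/8, 3/8)

D_KL(P||M) = 0.0054 dits
D_KL(Q||M) = 0.0051 dits

JSD(P||Q) = 0.5 × 0.0054 + 0.5 × 0.0051 = 0.0052 dits

Unlike KL divergence, JSD is symmetric and bounded: 0 ≤ JSD ≤ log(2).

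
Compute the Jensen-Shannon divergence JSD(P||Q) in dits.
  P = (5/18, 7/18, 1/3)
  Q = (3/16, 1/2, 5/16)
0.0035 dits

Jensen-Shannon divergence is:
JSD(P||Q) = 0.5 × D_KL(P||M) + 0.5 × D_KL(Q||M)
where M = 0.5 × (P + Q) is the mixture distribution.

M = 0.5 × (5/18, 7/18, 1/3) + 0.5 × (3/16, 1/2, 5/16) = (0.232639, 4/9, 0.322917)

D_KL(P||M) = 0.0034 dits
D_KL(Q||M) = 0.0036 dits

JSD(P||Q) = 0.5 × 0.0034 + 0.5 × 0.0036 = 0.0035 dits

Unlike KL divergence, JSD is symmetric and bounded: 0 ≤ JSD ≤ log(2).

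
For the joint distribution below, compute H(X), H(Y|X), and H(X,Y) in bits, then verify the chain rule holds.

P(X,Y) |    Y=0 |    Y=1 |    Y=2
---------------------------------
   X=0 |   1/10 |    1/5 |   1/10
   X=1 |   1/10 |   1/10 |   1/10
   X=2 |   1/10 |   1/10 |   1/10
H(X,Y) = 3.1219, H(X) = 1.5710, H(Y|X) = 1.5510 (all in bits)

Chain rule: H(X,Y) = H(X) + H(Y|X)

Left side — joint entropy directly:
H(X,Y) = -Σ p(x,y) log p(x,y) = 3.1219 bits

Right side — compute H(Y|X) from the conditional distributions:
P(X) = (2/5, 3/10, 3/10), so H(X) = 1.5710 bits
H(Y|X) = Σ_x P(X=x) · H(Y|X=x):
  P(Y|X=0) = (1/4, 1/2, 1/4), H(Y|X=0) = 1.5000, weight P(X=0) = 2/5
  P(Y|X=1) = (1/3, 1/3, 1/3), H(Y|X=1) = 1.5850, weight P(X=1) = 3/10
  P(Y|X=2) = (1/3, 1/3, 1/3), H(Y|X=2) = 1.5850, weight P(X=2) = 3/10
H(Y|X) = 1.5510 bits

H(X) + H(Y|X) = 1.5710 + 1.5510 = 3.1219 bits

Both sides equal 3.1219 bits. ✓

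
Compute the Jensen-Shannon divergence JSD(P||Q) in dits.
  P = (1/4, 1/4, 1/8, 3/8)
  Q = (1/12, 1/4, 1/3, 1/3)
0.0204 dits

Jensen-Shannon divergence is:
JSD(P||Q) = 0.5 × D_KL(P||M) + 0.5 × D_KL(Q||M)
where M = 0.5 × (P + Q) is the mixture distribution.

M = 0.5 × (1/4, 1/4, 1/8, 3/8) + 0.5 × (1/12, 1/4, 1/3, 1/3) = (1/6, 1/4, 0.229167, 0.354167)

D_KL(P||M) = 0.0204 dits
D_KL(Q||M) = 0.0204 dits

JSD(P||Q) = 0.5 × 0.0204 + 0.5 × 0.0204 = 0.0204 dits

Unlike KL divergence, JSD is symmetric and bounded: 0 ≤ JSD ≤ log(2).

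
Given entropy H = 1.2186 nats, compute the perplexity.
3.3824

Perplexity is e^H (or exp(H) for natural log).

H = 1.2186 nats
Perplexity = e^1.2186 = 3.3824

Interpretation: The model's uncertainty is equivalent to choosing uniformly among 3.4 options.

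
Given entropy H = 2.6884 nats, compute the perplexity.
14.7081

Perplexity is e^H (or exp(H) for natural log).

H = 2.6884 nats
Perplexity = e^2.6884 = 14.7081

Interpretation: The model's uncertainty is equivalent to choosing uniformly among 14.7 options.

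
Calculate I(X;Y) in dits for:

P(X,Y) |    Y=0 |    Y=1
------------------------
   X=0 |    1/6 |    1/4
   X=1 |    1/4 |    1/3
0.0002 dits

Mutual information: I(X;Y) = H(X) + H(Y) - H(X,Y)

Marginals:
P(X) = (5/12, 7/12), H(X) = 0.2950 dits
P(Y) = (5/12, 7/12), H(Y) = 0.2950 dits

Joint entropy: H(X,Y) = 0.5898 dits

I(X;Y) = 0.2950 + 0.2950 - 0.5898 = 0.0002 dits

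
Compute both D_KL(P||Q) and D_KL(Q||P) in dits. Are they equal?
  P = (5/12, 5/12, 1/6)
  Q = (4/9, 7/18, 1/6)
D_KL(P||Q) = 0.0008, D_KL(Q||P) = 0.0008

KL divergence is not symmetric: D_KL(P||Q) ≠ D_KL(Q||P) in general.

D_KL(P||Q) = 0.0008 dits
D_KL(Q||P) = 0.0008 dits

In this case they happen to be equal (to 4 decimal places).

This asymmetry is why KL divergence is not a true distance metric.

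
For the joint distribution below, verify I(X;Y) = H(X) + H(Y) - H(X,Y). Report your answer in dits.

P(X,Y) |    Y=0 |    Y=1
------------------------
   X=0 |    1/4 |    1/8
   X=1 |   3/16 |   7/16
I(X;Y) = 0.0282 dits

Mutual information has multiple equivalent forms:
- I(X;Y) = H(X) - H(X|Y)
- I(X;Y) = H(Y) - H(Y|X)
- I(X;Y) = H(X) + H(Y) - H(X,Y)

Computing all quantities:
H(X) = 0.2873, H(Y) = 0.2976, H(X,Y) = 0.5568
H(X|Y) = 0.2592, H(Y|X) = 0.2695

Verification:
H(X) - H(X|Y) = 0.2873 - 0.2592 = 0.0282
H(Y) - H(Y|X) = 0.2976 - 0.2695 = 0.0282
H(X) + H(Y) - H(X,Y) = 0.2873 + 0.2976 - 0.5568 = 0.0282

All forms give I(X;Y) = 0.0282 dits. ✓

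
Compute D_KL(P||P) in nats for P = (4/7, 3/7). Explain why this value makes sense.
0.0000 nats

KL divergence satisfies the Gibbs inequality: D_KL(P||Q) ≥ 0 for all distributions P, Q.

D_KL(P||Q) = Σ p(x) log(p(x)/q(x))
Each term is p(x) × log_e(p(x)/p(x)) = p(x) × log_e(1) = 0, so the sum is 0.
D_KL(P||Q) = 0.0000 nats

When P = Q, the KL divergence is exactly 0, as there is no 'divergence' between identical distributions.

This non-negativity is a fundamental property: relative entropy cannot be negative because it measures how different Q is from P.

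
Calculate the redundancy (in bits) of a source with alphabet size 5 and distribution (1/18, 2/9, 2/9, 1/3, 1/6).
0.1667 bits

Redundancy measures how far a source is from maximum entropy:
R = H_max - H(X)

Maximum entropy for 5 symbols: H_max = log_2(5) = 2.3219 bits
Actual entropy: H(X) = 2.1552 bits
Redundancy: R = 2.3219 - 2.1552 = 0.1667 bits

This redundancy represents potential for compression: the source could be compressed by 0.1667 bits per symbol.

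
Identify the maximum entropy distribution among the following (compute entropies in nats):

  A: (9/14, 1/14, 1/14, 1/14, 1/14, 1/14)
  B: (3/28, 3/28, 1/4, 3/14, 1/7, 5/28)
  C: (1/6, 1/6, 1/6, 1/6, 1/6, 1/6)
C

For a discrete distribution over n outcomes, entropy is maximized by the uniform distribution.

Computing entropies:
H(A) = 1.2266 nats
H(B) = 1.7409 nats
H(C) = 1.7918 nats

The uniform distribution (where all probabilities equal 1/6) achieves the maximum entropy of log_e(6) = 1.7918 nats.

Distribution C has the highest entropy.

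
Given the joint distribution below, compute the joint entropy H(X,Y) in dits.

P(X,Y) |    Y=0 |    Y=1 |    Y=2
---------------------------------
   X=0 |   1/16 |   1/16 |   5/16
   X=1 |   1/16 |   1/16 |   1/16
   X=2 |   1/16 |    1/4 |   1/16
0.8352 dits

Joint entropy is H(X,Y) = -Σ_{x,y} p(x,y) log p(x,y).

Summing over all non-zero entries:
H(X,Y) = -[1/16·log_10(1/16) + 1/16·log_10(1/16) + 5/16·log_10(5/16) + 1/16·log_10(1/16) + 1/16·log_10(1/16) + 1/16·log_10(1/16) + 1/16·log_10(1/16) + 1/4·log_10(1/4) + 1/16·log_10(1/16)]
H(X,Y) = 0.8352 dits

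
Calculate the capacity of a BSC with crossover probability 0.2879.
0.1340 bits

For a binary symmetric channel (BSC) with error probability p:
Capacity C = 1 - H(p) bits per symbol

where H(p) = -p log₂(p) - (1-p) log₂(1-p) is the binary entropy function.

H(0.2879) = 0.8660 bits
C = 1 - 0.8660 = 0.1340 bits per symbol

This means we can reliably transmit up to 0.1340 bits of information per channel use.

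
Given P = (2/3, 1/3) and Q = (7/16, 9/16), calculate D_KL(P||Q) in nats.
0.1064 nats

KL divergence: D_KL(P||Q) = Σ p(x) log(p(x)/q(x))

Computing term by term:
  x=0: 2/3 × log_e[(2/3)/(7/16)] = 2/3 × 0.4212 = 0.2808
  x=1: 1/3 × log_e[(1/3)/(9/16)] = 1/3 × -0.5232 = -0.1744

D_KL(P||Q) = 0.1064 nats

Note: KL divergence is always non-negative and equals 0 iff P = Q.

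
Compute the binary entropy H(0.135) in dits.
0.1719 dits

The binary entropy function is:
H(p) = -p log(p) - (1-p) log(1-p)

H(0.135) = -0.135 × log_10(0.135) - 0.865 × log_10(0.865)
H(0.135) = 0.1719 dits

Note: Binary entropy is maximized at p=0.5 (H=1 bit) and minimized at p=0 or p=1 (H=0).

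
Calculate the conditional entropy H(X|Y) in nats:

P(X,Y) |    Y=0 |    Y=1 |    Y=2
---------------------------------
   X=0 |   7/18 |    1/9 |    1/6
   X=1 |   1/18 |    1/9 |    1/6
0.5525 nats

Using the chain rule: H(X|Y) = H(X,Y) - H(Y)

First, compute H(X,Y) = 1.6134 nats

Marginal P(Y) = (4/9, 2/9, 1/3)
H(Y) = 1.0609 nats

H(X|Y) = H(X,Y) - H(Y) = 1.6134 - 1.0609 = 0.5525 nats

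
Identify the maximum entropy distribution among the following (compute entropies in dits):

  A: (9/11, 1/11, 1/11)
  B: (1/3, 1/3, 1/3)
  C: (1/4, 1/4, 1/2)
B

For a discrete distribution over n outcomes, entropy is maximized by the uniform distribution.

Computing entropies:
H(A) = 0.2606 dits
H(B) = 0.4771 dits
H(C) = 0.4515 dits

The uniform distribution (where all probabilities equal 1/3) achieves the maximum entropy of log_10(3) = 0.4771 dits.

Distribution B has the highest entropy.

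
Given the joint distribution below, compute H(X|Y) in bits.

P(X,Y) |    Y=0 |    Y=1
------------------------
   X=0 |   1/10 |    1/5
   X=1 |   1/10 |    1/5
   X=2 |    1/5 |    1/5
1.5510 bits

Using the chain rule: H(X|Y) = H(X,Y) - H(Y)

First, compute H(X,Y) = 2.5219 bits

Marginal P(Y) = (2/5, 3/5)
H(Y) = 0.9710 bits

H(X|Y) = H(X,Y) - H(Y) = 2.5219 - 0.9710 = 1.5510 bits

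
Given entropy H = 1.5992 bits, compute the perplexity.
3.0298

Perplexity is 2^H (or exp(H) for natural log).

H = 1.5992 bits
Perplexity = 2^1.5992 = 3.0298

Interpretation: The model's uncertainty is equivalent to choosing uniformly among 3.0 options.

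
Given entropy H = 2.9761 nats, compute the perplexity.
19.6112

Perplexity is e^H (or exp(H) for natural log).

H = 2.9761 nats
Perplexity = e^2.9761 = 19.6112

Interpretation: The model's uncertainty is equivalent to choosing uniformly among 19.6 options.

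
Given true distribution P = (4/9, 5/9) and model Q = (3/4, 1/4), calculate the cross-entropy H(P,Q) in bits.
1.2956 bits

Cross-entropy: H(P,Q) = -Σ p(x) log q(x)

Alternatively: H(P,Q) = H(P) + D_KL(P||Q)
H(P) = 0.9911 bits
D_KL(P||Q) = 0.3045 bits

H(P,Q) = 0.9911 + 0.3045 = 1.2956 bits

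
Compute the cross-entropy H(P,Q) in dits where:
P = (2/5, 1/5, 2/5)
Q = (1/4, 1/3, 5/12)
0.4883 dits

Cross-entropy: H(P,Q) = -Σ p(x) log q(x)

Alternatively: H(P,Q) = H(P) + D_KL(P||Q)
H(P) = 0.4581 dits
D_KL(P||Q) = 0.0302 dits

H(P,Q) = 0.4581 + 0.0302 = 0.4883 dits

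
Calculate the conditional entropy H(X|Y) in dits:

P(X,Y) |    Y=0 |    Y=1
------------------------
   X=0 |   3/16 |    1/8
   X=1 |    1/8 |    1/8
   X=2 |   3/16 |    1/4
0.4608 dits

Using the chain rule: H(X|Y) = H(X,Y) - H(Y)

First, compute H(X,Y) = 0.7618 dits

Marginal P(Y) = (1/2, 1/2)
H(Y) = 0.3010 dits

H(X|Y) = H(X,Y) - H(Y) = 0.7618 - 0.3010 = 0.4608 dits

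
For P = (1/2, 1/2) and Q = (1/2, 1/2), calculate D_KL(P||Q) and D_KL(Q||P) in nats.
D_KL(P||Q) = 0.0000, D_KL(Q||P) = 0.0000

KL divergence is not symmetric: D_KL(P||Q) ≠ D_KL(Q||P) in general.

D_KL(P||Q) = 0.0000 nats
D_KL(Q||P) = 0.0000 nats

In this case they happen to be equal (to 4 decimal places).

This asymmetry is why KL divergence is not a true distance metric.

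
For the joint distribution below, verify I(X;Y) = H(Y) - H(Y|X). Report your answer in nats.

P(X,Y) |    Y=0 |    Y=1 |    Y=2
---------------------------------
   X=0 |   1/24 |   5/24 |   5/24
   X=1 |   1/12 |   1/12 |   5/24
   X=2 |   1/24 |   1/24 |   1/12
I(X;Y) = 0.0365 nats

Mutual information has multiple equivalent forms:
- I(X;Y) = H(X) - H(X|Y)
- I(X;Y) = H(Y) - H(Y|X)
- I(X;Y) = H(X) + H(Y) - H(X,Y)

Computing all quantities:
H(X) = 1.0240, H(Y) = 1.0114, H(X,Y) = 1.9989
H(X|Y) = 0.9875, H(Y|X) = 0.9749

Verification:
H(X) - H(X|Y) = 1.0240 - 0.9875 = 0.0365
H(Y) - H(Y|X) = 1.0114 - 0.9749 = 0.0365
H(X) + H(Y) - H(X,Y) = 1.0240 + 1.0114 - 1.9989 = 0.0365

All forms give I(X;Y) = 0.0365 nats. ✓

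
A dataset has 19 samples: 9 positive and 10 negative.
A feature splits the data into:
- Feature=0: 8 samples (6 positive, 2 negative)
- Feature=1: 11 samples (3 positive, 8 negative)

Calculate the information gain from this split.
0.1670 bits

Information Gain = H(Y) - H(Y|Feature)

Before split:
P(positive) = 9/19 = 0.4737
H(Y) = 0.9980 bits

After split:
Feature=0: H = 0.8113 bits (weight = 8/19)
Feature=1: H = 0.8454 bits (weight = 11/19)
H(Y|Feature) = (8/19)×0.8113 + (11/19)×0.8454 = 0.8310 bits

Information Gain = 0.9980 - 0.8310 = 0.1670 bits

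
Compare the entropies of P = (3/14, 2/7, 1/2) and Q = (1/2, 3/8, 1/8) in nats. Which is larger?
P

Computing entropies in nats:
H(P) = 1.0346
H(Q) = 0.9743

Distribution P has higher entropy.

Intuition: The distribution closer to uniform (more spread out) has higher entropy.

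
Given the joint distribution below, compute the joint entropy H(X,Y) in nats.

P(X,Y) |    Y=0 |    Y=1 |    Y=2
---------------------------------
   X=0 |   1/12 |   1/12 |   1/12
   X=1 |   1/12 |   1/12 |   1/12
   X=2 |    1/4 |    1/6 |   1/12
2.0947 nats

Joint entropy is H(X,Y) = -Σ_{x,y} p(x,y) log p(x,y).

Summing over all non-zero entries:
H(X,Y) = -[1/12·log_e(1/12) + 1/12·log_e(1/12) + 1/12·log_e(1/12) + 1/12·log_e(1/12) + 1/12·log_e(1/12) + 1/12·log_e(1/12) + 1/4·log_e(1/4) + 1/6·log_e(1/6) + 1/12·log_e(1/12)]
H(X,Y) = 2.0947 nats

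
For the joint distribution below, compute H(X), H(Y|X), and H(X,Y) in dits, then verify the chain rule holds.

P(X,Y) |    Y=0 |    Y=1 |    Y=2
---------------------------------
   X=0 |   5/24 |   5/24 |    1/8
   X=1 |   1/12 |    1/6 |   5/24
H(X,Y) = 0.7583, H(X) = 0.2995, H(Y|X) = 0.4588 (all in dits)

Chain rule: H(X,Y) = H(X) + H(Y|X)

Left side — joint entropy directly:
H(X,Y) = -Σ p(x,y) log p(x,y) = 0.7583 dits

Right side — compute H(Y|X) from the conditional distributions:
P(X) = (13/24, 11/24), so H(X) = 0.2995 dits
H(Y|X) = Σ_x P(X=x) · H(Y|X=x):
  P(Y|X=0) = (5/13, 5/13, 3/13), H(Y|X=0) = 0.4662, weight P(X=0) = 13/24
  P(Y|X=1) = (2/11, 4/11, 5/11), H(Y|X=1) = 0.4500, weight P(X=1) = 11/24
H(Y|X) = 0.4588 dits

H(X) + H(Y|X) = 0.2995 + 0.4588 = 0.7583 dits

Both sides equal 0.7583 dits. ✓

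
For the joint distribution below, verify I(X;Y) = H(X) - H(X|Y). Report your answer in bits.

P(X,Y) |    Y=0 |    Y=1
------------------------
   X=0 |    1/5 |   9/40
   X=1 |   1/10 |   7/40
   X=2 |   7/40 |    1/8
I(X;Y) = 0.0202 bits

Mutual information has multiple equivalent forms:
- I(X;Y) = H(X) - H(X|Y)
- I(X;Y) = H(Y) - H(Y|X)
- I(X;Y) = H(X) + H(Y) - H(X,Y)

Computing all quantities:
H(X) = 1.5579, H(Y) = 0.9982, H(X,Y) = 2.5359
H(X|Y) = 1.5377, H(Y|X) = 0.9780

Verification:
H(X) - H(X|Y) = 1.5579 - 1.5377 = 0.0202
H(Y) - H(Y|X) = 0.9982 - 0.9780 = 0.0202
H(X) + H(Y) - H(X,Y) = 1.5579 + 0.9982 - 2.5359 = 0.0202

All forms give I(X;Y) = 0.0202 bits. ✓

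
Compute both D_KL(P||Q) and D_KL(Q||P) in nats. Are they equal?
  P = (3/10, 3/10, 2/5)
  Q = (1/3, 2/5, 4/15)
D_KL(P||Q) = 0.0443, D_KL(Q||P) = 0.0421

KL divergence is not symmetric: D_KL(P||Q) ≠ D_KL(Q||P) in general.

D_KL(P||Q) = 0.0443 nats
D_KL(Q||P) = 0.0421 nats

No, they are not equal!

This asymmetry is why KL divergence is not a true distance metric.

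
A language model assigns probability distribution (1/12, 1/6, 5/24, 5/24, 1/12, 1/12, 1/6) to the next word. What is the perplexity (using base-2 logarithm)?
6.5017

Perplexity is 2^H (or exp(H) for natural log).

First, H = -Σ p log p = 2.7008 bits
Perplexity = 2^2.7008 = 6.5017

Interpretation: The model's uncertainty is equivalent to choosing uniformly among 6.5 options.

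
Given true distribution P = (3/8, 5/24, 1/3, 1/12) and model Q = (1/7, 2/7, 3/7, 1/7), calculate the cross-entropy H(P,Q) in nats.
1.4353 nats

Cross-entropy: H(P,Q) = -Σ p(x) log q(x)

Alternatively: H(P,Q) = H(P) + D_KL(P||Q)
H(P) = 1.2679 nats
D_KL(P||Q) = 0.1674 nats

H(P,Q) = 1.2679 + 0.1674 = 1.4353 nats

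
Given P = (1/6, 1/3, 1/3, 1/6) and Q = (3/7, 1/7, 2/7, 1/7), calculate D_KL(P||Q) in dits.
0.0878 dits

KL divergence: D_KL(P||Q) = Σ p(x) log(p(x)/q(x))

Computing term by term:
  x=0: 1/6 × log_10[(1/6)/(3/7)] = 1/6 × -0.4102 = -0.0684
  x=1: 1/3 × log_10[(1/3)/(1/7)] = 1/3 × 0.3680 = 0.1227
  x=2: 1/3 × log_10[(1/3)/(2/7)] = 1/3 × 0.0669 = 0.0223
  x=3: 1/6 × log_10[(1/6)/(1/7)] = 1/6 × 0.0669 = 0.0112

D_KL(P||Q) = 0.0878 dits

Note: KL divergence is always non-negative and equals 0 iff P = Q.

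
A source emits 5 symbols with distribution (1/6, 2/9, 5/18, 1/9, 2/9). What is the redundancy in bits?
0.0611 bits

Redundancy measures how far a source is from maximum entropy:
R = H_max - H(X)

Maximum entropy for 5 symbols: H_max = log_2(5) = 2.3219 bits
Actual entropy: H(X) = 2.2608 bits
Redundancy: R = 2.3219 - 2.2608 = 0.0611 bits

This redundancy represents potential for compression: the source could be compressed by 0.0611 bits per symbol.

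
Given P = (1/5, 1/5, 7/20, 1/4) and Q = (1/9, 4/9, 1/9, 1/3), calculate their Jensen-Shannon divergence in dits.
0.0285 dits

Jensen-Shannon divergence is:
JSD(P||Q) = 0.5 × D_KL(P||M) + 0.5 × D_KL(Q||M)
where M = 0.5 × (P + Q) is the mixture distribution.

M = 0.5 × (1/5, 1/5, 7/20, 1/4) + 0.5 × (1/9, 4/9, 1/9, 1/3) = (0.155556, 0.322222, 0.230556, 7/24)

D_KL(P||M) = 0.0271 dits
D_KL(Q||M) = 0.0299 dits

JSD(P||Q) = 0.5 × 0.0271 + 0.5 × 0.0299 = 0.0285 dits

Unlike KL divergence, JSD is symmetric and bounded: 0 ≤ JSD ≤ log(2).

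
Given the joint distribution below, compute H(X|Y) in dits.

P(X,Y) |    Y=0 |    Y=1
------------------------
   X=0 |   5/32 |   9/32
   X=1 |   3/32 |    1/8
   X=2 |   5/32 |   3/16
0.4591 dits

Using the chain rule: H(X|Y) = H(X,Y) - H(Y)

First, compute H(X,Y) = 0.7525 dits

Marginal P(Y) = (13/32, 19/32)
H(Y) = 0.2934 dits

H(X|Y) = H(X,Y) - H(Y) = 0.7525 - 0.2934 = 0.4591 dits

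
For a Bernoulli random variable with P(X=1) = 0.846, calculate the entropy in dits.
0.1866 dits

The binary entropy function is:
H(p) = -p log(p) - (1-p) log(1-p)

H(0.846) = -0.846 × log_10(0.846) - 0.154 × log_10(0.154)
H(0.846) = 0.1866 dits

Note: Binary entropy is maximized at p=0.5 (H=1 bit) and minimized at p=0 or p=1 (H=0).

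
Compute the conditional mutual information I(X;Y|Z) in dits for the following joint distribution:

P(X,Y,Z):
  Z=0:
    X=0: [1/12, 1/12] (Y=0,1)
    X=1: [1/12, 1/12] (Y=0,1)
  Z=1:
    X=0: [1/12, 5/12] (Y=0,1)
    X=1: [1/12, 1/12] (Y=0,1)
0.0148 dits

Conditional mutual information: I(X;Y|Z) = H(X|Z) + H(Y|Z) - H(X,Y|Z)

H(Z) = 0.2764
H(X,Z) = 0.5396 → H(X|Z) = 0.2632
H(Y,Z) = 0.5396 → H(Y|Z) = 0.2632
H(X,Y,Z) = 0.7879 → H(X,Y|Z) = 0.5115

I(X;Y|Z) = 0.2632 + 0.2632 - 0.5115 = 0.0148 dits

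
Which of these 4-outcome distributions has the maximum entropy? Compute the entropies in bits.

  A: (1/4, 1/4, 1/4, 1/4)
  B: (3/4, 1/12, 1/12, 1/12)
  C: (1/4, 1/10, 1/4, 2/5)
A

For a discrete distribution over n outcomes, entropy is maximized by the uniform distribution.

Computing entropies:
H(A) = 2.0000 bits
H(B) = 1.2075 bits
H(C) = 1.8610 bits

The uniform distribution (where all probabilities equal 1/4) achieves the maximum entropy of log_2(4) = 2.0000 bits.

Distribution A has the highest entropy.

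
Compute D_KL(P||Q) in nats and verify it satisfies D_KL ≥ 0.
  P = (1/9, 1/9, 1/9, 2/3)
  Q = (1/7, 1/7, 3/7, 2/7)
0.3590 nats

KL divergence satisfies the Gibbs inequality: D_KL(P||Q) ≥ 0 for all distributions P, Q.

D_KL(P||Q) = Σ p(x) log(p(x)/q(x))
Term by term:
  x=0: 1/9 × log_e[(1/9)/(1/7)] = -0.0279
  x=1: 1/9 × log_e[(1/9)/(1/7)] = -0.0279
  x=2: 1/9 × log_e[(1/9)/(3/7)] = -0.1500
  x=3: 2/3 × log_e[(2/3)/(2/7)] = 0.5649
D_KL(P||Q) = 0.3590 nats

D_KL(P||Q) = 0.3590 ≥ 0 ✓

This non-negativity is a fundamental property: relative entropy cannot be negative because it measures how different Q is from P.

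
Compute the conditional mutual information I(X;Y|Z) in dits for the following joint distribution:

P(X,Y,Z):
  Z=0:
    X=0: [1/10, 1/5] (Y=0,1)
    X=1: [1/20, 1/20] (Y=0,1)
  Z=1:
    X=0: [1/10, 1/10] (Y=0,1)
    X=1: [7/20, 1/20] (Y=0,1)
0.0228 dits

Conditional mutual information: I(X;Y|Z) = H(X|Z) + H(Y|Z) - H(X,Y|Z)

H(Z) = 0.2923
H(X,Z) = 0.5558 → H(X|Z) = 0.2635
H(Y,Z) = 0.5537 → H(Y|Z) = 0.2615
H(X,Y,Z) = 0.7945 → H(X,Y|Z) = 0.5022

I(X;Y|Z) = 0.2635 + 0.2615 - 0.5022 = 0.0228 dits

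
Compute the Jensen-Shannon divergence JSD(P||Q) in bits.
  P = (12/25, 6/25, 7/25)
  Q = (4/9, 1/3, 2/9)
0.0084 bits

Jensen-Shannon divergence is:
JSD(P||Q) = 0.5 × D_KL(P||M) + 0.5 × D_KL(Q||M)
where M = 0.5 × (P + Q) is the mixture distribution.

M = 0.5 × (12/25, 6/25, 7/25) + 0.5 × (4/9, 1/3, 2/9) = (0.462222, 0.286667, 0.251111)

D_KL(P||M) = 0.0086 bits
D_KL(Q||M) = 0.0082 bits

JSD(P||Q) = 0.5 × 0.0086 + 0.5 × 0.0082 = 0.0084 bits

Unlike KL divergence, JSD is symmetric and bounded: 0 ≤ JSD ≤ log(2).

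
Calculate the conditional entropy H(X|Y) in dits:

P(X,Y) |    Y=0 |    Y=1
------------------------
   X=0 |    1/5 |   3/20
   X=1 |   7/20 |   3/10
0.2810 dits

Using the chain rule: H(X|Y) = H(X,Y) - H(Y)

First, compute H(X,Y) = 0.5798 dits

Marginal P(Y) = (11/20, 9/20)
H(Y) = 0.2989 dits

H(X|Y) = H(X,Y) - H(Y) = 0.5798 - 0.2989 = 0.2810 dits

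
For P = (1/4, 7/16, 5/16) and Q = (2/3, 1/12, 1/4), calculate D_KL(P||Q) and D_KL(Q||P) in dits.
D_KL(P||Q) = 0.2389, D_KL(Q||P) = 0.1997

KL divergence is not symmetric: D_KL(P||Q) ≠ D_KL(Q||P) in general.

D_KL(P||Q) = 0.2389 dits
D_KL(Q||P) = 0.1997 dits

No, they are not equal!

This asymmetry is why KL divergence is not a true distance metric.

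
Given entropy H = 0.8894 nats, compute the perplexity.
2.4337

Perplexity is e^H (or exp(H) for natural log).

H = 0.8894 nats
Perplexity = e^0.8894 = 2.4337

Interpretation: The model's uncertainty is equivalent to choosing uniformly among 2.4 options.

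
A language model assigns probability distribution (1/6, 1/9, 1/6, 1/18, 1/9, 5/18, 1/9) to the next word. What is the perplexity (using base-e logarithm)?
6.3348

Perplexity is e^H (or exp(H) for natural log).

First, H = -Σ p log p = 1.8461 nats
Perplexity = e^1.8461 = 6.3348

Interpretation: The model's uncertainty is equivalent to choosing uniformly among 6.3 options.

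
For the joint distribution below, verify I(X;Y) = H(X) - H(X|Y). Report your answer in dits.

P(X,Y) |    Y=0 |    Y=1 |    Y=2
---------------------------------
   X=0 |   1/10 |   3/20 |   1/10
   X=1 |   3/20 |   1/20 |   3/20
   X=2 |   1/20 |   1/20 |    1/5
I(X;Y) = 0.0337 dits

Mutual information has multiple equivalent forms:
- I(X;Y) = H(X) - H(X|Y)
- I(X;Y) = H(Y) - H(Y|X)
- I(X;Y) = H(X) + H(Y) - H(X,Y)

Computing all quantities:
H(X) = 0.4760, H(Y) = 0.4634, H(X,Y) = 0.9057
H(X|Y) = 0.4423, H(Y|X) = 0.4297

Verification:
H(X) - H(X|Y) = 0.4760 - 0.4423 = 0.0337
H(Y) - H(Y|X) = 0.4634 - 0.4297 = 0.0337
H(X) + H(Y) - H(X,Y) = 0.4760 + 0.4634 - 0.9057 = 0.0337

All forms give I(X;Y) = 0.0337 dits. ✓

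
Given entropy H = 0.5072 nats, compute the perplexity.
1.6606

Perplexity is e^H (or exp(H) for natural log).

H = 0.5072 nats
Perplexity = e^0.5072 = 1.6606

Interpretation: The model's uncertainty is equivalent to choosing uniformly among 1.7 options.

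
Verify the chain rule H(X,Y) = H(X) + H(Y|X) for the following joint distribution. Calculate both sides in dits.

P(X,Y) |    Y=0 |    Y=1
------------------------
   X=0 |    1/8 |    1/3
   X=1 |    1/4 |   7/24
H(X,Y) = 0.5785, H(X) = 0.2995, H(Y|X) = 0.2790 (all in dits)

Chain rule: H(X,Y) = H(X) + H(Y|X)

Left side — joint entropy directly:
H(X,Y) = -Σ p(x,y) log p(x,y) = 0.5785 dits

Right side — compute H(Y|X) from the conditional distributions:
P(X) = (11/24, 13/24), so H(X) = 0.2995 dits
H(Y|X) = Σ_x P(X=x) · H(Y|X=x):
  P(Y|X=0) = (3/11, 8/11), H(Y|X=0) = 0.2545, weight P(X=0) = 11/24
  P(Y|X=1) = (6/13, 7/13), H(Y|X=1) = 0.2997, weight P(X=1) = 13/24
H(Y|X) = 0.2790 dits

H(X) + H(Y|X) = 0.2995 + 0.2790 = 0.5785 dits

Both sides equal 0.5785 dits. ✓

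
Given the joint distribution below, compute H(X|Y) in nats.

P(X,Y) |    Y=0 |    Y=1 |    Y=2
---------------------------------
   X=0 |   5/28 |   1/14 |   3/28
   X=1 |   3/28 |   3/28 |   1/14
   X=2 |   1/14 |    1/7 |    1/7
1.0497 nats

Using the chain rule: H(X|Y) = H(X,Y) - H(Y)

First, compute H(X,Y) = 2.1471 nats

Marginal P(Y) = (5/14, 9/28, 9/28)
H(Y) = 1.0974 nats

H(X|Y) = H(X,Y) - H(Y) = 2.1471 - 1.0974 = 1.0497 nats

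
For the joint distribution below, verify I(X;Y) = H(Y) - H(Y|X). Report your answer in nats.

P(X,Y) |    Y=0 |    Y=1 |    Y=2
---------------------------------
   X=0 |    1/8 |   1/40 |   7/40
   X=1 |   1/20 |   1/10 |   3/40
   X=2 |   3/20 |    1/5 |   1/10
I(X;Y) = 0.0900 nats

Mutual information has multiple equivalent forms:
- I(X;Y) = H(X) - H(X|Y)
- I(X;Y) = H(Y) - H(Y|X)
- I(X;Y) = H(X) + H(Y) - H(X,Y)

Computing all quantities:
H(X) = 1.0602, H(Y) = 1.0980, H(X,Y) = 2.0682
H(X|Y) = 0.9702, H(Y|X) = 1.0080

Verification:
H(X) - H(X|Y) = 1.0602 - 0.9702 = 0.0900
H(Y) - H(Y|X) = 1.0980 - 1.0080 = 0.0900
H(X) + H(Y) - H(X,Y) = 1.0602 + 1.0980 - 2.0682 = 0.0900

All forms give I(X;Y) = 0.0900 nats. ✓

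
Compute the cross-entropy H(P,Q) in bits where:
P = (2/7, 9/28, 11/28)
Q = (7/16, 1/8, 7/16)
1.7736 bits

Cross-entropy: H(P,Q) = -Σ p(x) log q(x)

Alternatively: H(P,Q) = H(P) + D_KL(P||Q)
H(P) = 1.5722 bits
D_KL(P||Q) = 0.2013 bits

H(P,Q) = 1.5722 + 0.2013 = 1.7736 bits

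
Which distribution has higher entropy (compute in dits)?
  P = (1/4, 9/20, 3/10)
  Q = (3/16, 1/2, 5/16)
P

Computing entropies in dits:
H(P) = 0.4634
H(Q) = 0.4447

Distribution P has higher entropy.

Intuition: The distribution closer to uniform (more spread out) has higher entropy.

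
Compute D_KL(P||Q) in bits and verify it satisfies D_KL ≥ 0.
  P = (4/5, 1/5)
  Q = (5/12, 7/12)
0.4440 bits

KL divergence satisfies the Gibbs inequality: D_KL(P||Q) ≥ 0 for all distributions P, Q.

D_KL(P||Q) = Σ p(x) log(p(x)/q(x))
Term by term:
  x=0: 4/5 × log_2[(4/5)/(5/12)] = 0.7529
  x=1: 1/5 × log_2[(1/5)/(7/12)] = -0.3089
D_KL(P||Q) = 0.4440 bits

D_KL(P||Q) = 0.4440 ≥ 0 ✓

This non-negativity is a fundamental property: relative entropy cannot be negative because it measures how different Q is from P.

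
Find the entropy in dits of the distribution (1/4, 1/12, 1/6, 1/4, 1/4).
0.6712 dits

Shannon entropy is H(X) = -Σ p(x) log p(x).

For P = (1/4, 1/12, 1/6, 1/4, 1/4):
H = -1/4 × log_10(1/4) -1/12 × log_10(1/12) -1/6 × log_10(1/6) -1/4 × log_10(1/4) -1/4 × log_10(1/4)
H = 0.6712 dits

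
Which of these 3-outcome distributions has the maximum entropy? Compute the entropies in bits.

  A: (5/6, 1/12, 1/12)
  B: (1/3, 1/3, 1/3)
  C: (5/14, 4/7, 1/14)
B

For a discrete distribution over n outcomes, entropy is maximized by the uniform distribution.

Computing entropies:
H(A) = 0.8167 bits
H(B) = 1.5850 bits
H(C) = 1.2638 bits

The uniform distribution (where all probabilities equal 1/3) achieves the maximum entropy of log_2(3) = 1.5850 bits.

Distribution B has the highest entropy.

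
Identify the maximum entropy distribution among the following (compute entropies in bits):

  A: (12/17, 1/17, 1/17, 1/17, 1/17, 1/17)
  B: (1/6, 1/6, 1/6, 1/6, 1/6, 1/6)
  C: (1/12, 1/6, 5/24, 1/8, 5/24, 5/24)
B

For a discrete distribution over n outcomes, entropy is maximized by the uniform distribution.

Computing entropies:
H(A) = 1.5569 bits
H(B) = 2.5850 bits
H(C) = 2.5190 bits

The uniform distribution (where all probabilities equal 1/6) achieves the maximum entropy of log_2(6) = 2.5850 bits.

Distribution B has the highest entropy.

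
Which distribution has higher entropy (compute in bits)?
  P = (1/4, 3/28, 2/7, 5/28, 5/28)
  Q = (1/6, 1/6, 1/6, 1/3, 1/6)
Q

Computing entropies in bits:
H(P) = 2.2493
H(Q) = 2.2516

Distribution Q has higher entropy.

Intuition: The distribution closer to uniform (more spread out) has higher entropy.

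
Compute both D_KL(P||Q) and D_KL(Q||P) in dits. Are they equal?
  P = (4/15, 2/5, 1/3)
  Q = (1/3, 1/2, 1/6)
D_KL(P||Q) = 0.0357, D_KL(Q||P) = 0.0306

KL divergence is not symmetric: D_KL(P||Q) ≠ D_KL(Q||P) in general.

D_KL(P||Q) = 0.0357 dits
D_KL(Q||P) = 0.0306 dits

No, they are not equal!

This asymmetry is why KL divergence is not a true distance metric.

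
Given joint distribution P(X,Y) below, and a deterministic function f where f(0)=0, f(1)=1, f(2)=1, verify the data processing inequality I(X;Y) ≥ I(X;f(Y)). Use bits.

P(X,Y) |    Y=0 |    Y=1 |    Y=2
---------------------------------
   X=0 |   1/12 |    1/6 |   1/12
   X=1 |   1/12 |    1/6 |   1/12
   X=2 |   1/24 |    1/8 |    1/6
I(X;Y) = 0.0471, I(X;f(Y)) = 0.0162, inequality holds: 0.0471 ≥ 0.0162

Data Processing Inequality: For any Markov chain X → Y → Z, we have I(X;Y) ≥ I(X;Z).

Here Z = f(Y) is a deterministic function of Y, forming X → Y → Z.

Original I(X;Y) = 0.0471 bits

After applying f:
P(X,Z) where Z=f(Y):
- P(X,Z=0) = P(X,Y=0)
- P(X,Z=1) = P(X,Y=1) + P(X,Y=2)

I(X;Z) = I(X;f(Y)) = 0.0162 bits

Verification: 0.0471 ≥ 0.0162 ✓

Information cannot be created by processing; the function f can only lose information about X.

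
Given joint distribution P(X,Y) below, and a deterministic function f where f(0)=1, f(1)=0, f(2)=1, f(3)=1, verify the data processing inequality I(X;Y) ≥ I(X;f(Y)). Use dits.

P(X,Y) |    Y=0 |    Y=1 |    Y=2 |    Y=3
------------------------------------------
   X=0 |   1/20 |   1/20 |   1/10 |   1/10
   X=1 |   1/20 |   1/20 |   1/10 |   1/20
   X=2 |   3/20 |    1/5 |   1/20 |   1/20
I(X;Y) = 0.0424, I(X;f(Y)) = 0.0180, inequality holds: 0.0424 ≥ 0.0180

Data Processing Inequality: For any Markov chain X → Y → Z, we have I(X;Y) ≥ I(X;Z).

Here Z = f(Y) is a deterministic function of Y, forming X → Y → Z.

Original I(X;Y) = 0.0424 dits

After applying f:
P(X,Z) where Z=f(Y):
- P(X,Z=0) = P(X,Y=1)
- P(X,Z=1) = P(X,Y=0) + P(X,Y=2) + P(X,Y=3)

I(X;Z) = I(X;f(Y)) = 0.0180 dits

Verification: 0.0424 ≥ 0.0180 ✓

Information cannot be created by processing; the function f can only lose information about X.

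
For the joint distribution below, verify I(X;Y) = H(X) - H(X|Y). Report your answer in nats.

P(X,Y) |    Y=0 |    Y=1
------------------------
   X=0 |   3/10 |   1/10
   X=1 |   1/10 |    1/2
I(X;Y) = 0.1777 nats

Mutual information has multiple equivalent forms:
- I(X;Y) = H(X) - H(X|Y)
- I(X;Y) = H(Y) - H(Y|X)
- I(X;Y) = H(X) + H(Y) - H(X,Y)

Computing all quantities:
H(X) = 0.6730, H(Y) = 0.6730, H(X,Y) = 1.1683
H(X|Y) = 0.4953, H(Y|X) = 0.4953

Verification:
H(X) - H(X|Y) = 0.6730 - 0.4953 = 0.1777
H(Y) - H(Y|X) = 0.6730 - 0.4953 = 0.1777
H(X) + H(Y) - H(X,Y) = 0.6730 + 0.6730 - 1.1683 = 0.1777

All forms give I(X;Y) = 0.1777 nats. ✓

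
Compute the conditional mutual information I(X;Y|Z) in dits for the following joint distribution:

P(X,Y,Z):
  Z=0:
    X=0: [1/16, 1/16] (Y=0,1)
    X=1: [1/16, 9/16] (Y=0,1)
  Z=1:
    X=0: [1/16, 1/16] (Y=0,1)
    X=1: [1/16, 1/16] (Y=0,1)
0.0209 dits

Conditional mutual information: I(X;Y|Z) = H(X|Z) + H(Y|Z) - H(X,Y|Z)

H(Z) = 0.2442
H(X,Z) = 0.4662 → H(X|Z) = 0.2220
H(Y,Z) = 0.4662 → H(Y|Z) = 0.2220
H(X,Y,Z) = 0.6674 → H(X,Y|Z) = 0.4231

I(X;Y|Z) = 0.2220 + 0.2220 - 0.4231 = 0.0209 dits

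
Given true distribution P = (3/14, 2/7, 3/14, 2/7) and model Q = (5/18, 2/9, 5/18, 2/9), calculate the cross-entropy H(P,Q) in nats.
1.4084 nats

Cross-entropy: H(P,Q) = -Σ p(x) log q(x)

Alternatively: H(P,Q) = H(P) + D_KL(P||Q)
H(P) = 1.3761 nats
D_KL(P||Q) = 0.0324 nats

H(P,Q) = 1.3761 + 0.0324 = 1.4084 nats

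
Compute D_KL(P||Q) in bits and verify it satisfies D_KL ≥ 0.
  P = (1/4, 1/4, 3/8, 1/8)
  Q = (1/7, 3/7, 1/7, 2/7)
0.3805 bits

KL divergence satisfies the Gibbs inequality: D_KL(P||Q) ≥ 0 for all distributions P, Q.

D_KL(P||Q) = Σ p(x) log(p(x)/q(x))
Term by term:
  x=0: 1/4 × log_2[(1/4)/(1/7)] = 0.2018
  x=1: 1/4 × log_2[(1/4)/(3/7)] = -0.1944
  x=2: 3/8 × log_2[(3/8)/(1/7)] = 0.5221
  x=3: 1/8 × log_2[(1/8)/(2/7)] = -0.1491
D_KL(P||Q) = 0.3805 bits

D_KL(P||Q) = 0.3805 ≥ 0 ✓

This non-negativity is a fundamental property: relative entropy cannot be negative because it measures how different Q is from P.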